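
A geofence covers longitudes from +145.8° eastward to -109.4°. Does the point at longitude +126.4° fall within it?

No

Band width going east from +145.8° to -109.4°: ((-109.4 − 145.8) mod 360) = 104.8°.
Offset of +126.4° east of the west edge: ((126.4 − 145.8) mod 360) = 340.6°.
340.6° > 104.8° ⇒ outside.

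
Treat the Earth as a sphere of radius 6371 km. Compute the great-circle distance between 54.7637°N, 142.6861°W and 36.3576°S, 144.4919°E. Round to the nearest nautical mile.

Δλ = 144.4919 − -142.6861 = 287.1780°; wrapped into (−180°, 180°]: -72.8220°.
Δφ = -36.3576 − 54.7637 = -91.1213°.
a = sin²(Δφ/2) + cos φ₁ · cos φ₂ · sin²(Δλ/2) = 0.673490.
c = 2·atan2(√a, √(1−a)) = 1.92514 rad → d = 6371·c ≈ 12265.10 km ≈ 6622.62 nmi.

6623 nmi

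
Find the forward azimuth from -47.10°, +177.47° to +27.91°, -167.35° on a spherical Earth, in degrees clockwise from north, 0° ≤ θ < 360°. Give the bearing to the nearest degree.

Δλ = -167.35 − 177.47 = -344.82°; wrapped into (−180°, 180°]: 15.18°.
θ = atan2( sin Δλ · cos φ₂ , cos φ₁ · sin φ₂ − sin φ₁ · cos φ₂ · cos Δλ )
  = atan2(0.23139, 0.94338) = 13.782° → normalised to [0°, 360°): 13.782°.

14°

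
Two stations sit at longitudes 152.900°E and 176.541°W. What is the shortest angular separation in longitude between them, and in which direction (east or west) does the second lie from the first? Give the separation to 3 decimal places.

30.559° east

Raw difference: -176.541 − 152.900 = -329.441°.
Normalise into (−180°, 180°]: -329.441° + 360° = 30.559°.
Positive ⇒ the second point lies to the east; separation 30.559°.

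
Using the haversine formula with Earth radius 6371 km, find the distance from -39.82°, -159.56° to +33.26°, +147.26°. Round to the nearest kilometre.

9793 km

Δλ = 147.26 − -159.56 = 306.82°; wrapped into (−180°, 180°]: -53.18°.
Δφ = 33.26 − -39.82 = 73.08°.
a = sin²(Δφ/2) + cos φ₁ · cos φ₂ · sin²(Δλ/2) = 0.483155.
c = 2·atan2(√a, √(1−a)) = 1.53710 rad → d = 6371·c ≈ 9792.86 km.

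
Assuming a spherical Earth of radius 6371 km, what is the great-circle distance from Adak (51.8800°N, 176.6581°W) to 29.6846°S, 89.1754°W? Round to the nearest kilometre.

Δλ = -89.1754 − -176.6581 = 87.4827°.
Δφ = -29.6846 − 51.8800 = -81.5646°.
a = sin²(Δφ/2) + cos φ₁ · cos φ₂ · sin²(Δλ/2) = 0.683024.
c = 2·atan2(√a, √(1−a)) = 1.94556 rad → d = 6371·c ≈ 12395.14 km.

12395 km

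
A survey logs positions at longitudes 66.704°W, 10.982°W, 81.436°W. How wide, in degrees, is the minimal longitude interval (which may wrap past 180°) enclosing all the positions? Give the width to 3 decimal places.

70.454°

Sort the longitudes: -81.436°, -66.704°, -10.982°.
Eastward gaps between consecutive values (wrapping around): 14.732°, 55.722°, 289.546°.
Largest gap = 289.546° ⇒ minimal covering band is its complement: 360° − 289.546° = 70.454°.
Band runs from -81.436° eastward to -10.982°.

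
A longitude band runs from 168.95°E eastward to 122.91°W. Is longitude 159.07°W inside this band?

Band width going east from +168.95° to -122.91°: ((-122.91 − 168.95) mod 360) = 68.14°.
Offset of -159.07° east of the west edge: ((-159.07 − 168.95) mod 360) = 31.98°.
31.98° ≤ 68.14° ⇒ inside.

Yes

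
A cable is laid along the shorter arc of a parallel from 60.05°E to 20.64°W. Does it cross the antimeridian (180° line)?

No

Signed shortest Δλ = ((-20.64 − 60.05 + 180) mod 360) − 180 = -80.69°.
Going west by 80.69° from +60.05° reaches -20.64° without touching 180°.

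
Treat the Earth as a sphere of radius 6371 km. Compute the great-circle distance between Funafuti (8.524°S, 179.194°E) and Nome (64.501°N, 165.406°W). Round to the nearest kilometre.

8222 km

Δλ = -165.406 − 179.194 = -344.600°; wrapped into (−180°, 180°]: 15.400°.
Δφ = 64.501 − -8.524 = 73.025°.
a = sin²(Δφ/2) + cos φ₁ · cos φ₂ · sin²(Δλ/2) = 0.361666.
c = 2·atan2(√a, √(1−a)) = 1.29047 rad → d = 6371·c ≈ 8221.59 km.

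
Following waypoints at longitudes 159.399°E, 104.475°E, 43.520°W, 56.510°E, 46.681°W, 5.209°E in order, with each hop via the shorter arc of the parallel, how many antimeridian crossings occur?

0

Leg 1: +159.399° → +104.475°, shortest Δλ = -54.924° (west) — does not cross 180°.
Leg 2: +104.475° → -43.520°, shortest Δλ = -147.995° (west) — does not cross 180°.
Leg 3: -43.520° → +56.510°, shortest Δλ = 100.03° (east) — does not cross 180°.
Leg 4: +56.510° → -46.681°, shortest Δλ = -103.191° (west) — does not cross 180°.
Leg 5: -46.681° → +5.209°, shortest Δλ = 51.89° (east) — does not cross 180°.
Total crossings: 0.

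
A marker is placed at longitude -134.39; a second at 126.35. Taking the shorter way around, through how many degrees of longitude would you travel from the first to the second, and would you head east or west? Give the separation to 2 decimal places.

Raw difference: 126.35 − -134.39 = 260.74°.
Normalise into (−180°, 180°]: 260.74° − 360° = -99.26°.
Negative ⇒ the second point lies to the west; separation 99.26°.

99.26° west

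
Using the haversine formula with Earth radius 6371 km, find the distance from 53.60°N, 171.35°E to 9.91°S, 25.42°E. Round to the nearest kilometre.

14290 km

Δλ = 25.42 − 171.35 = -145.93°.
Δφ = -9.91 − 53.60 = -63.51°.
a = sin²(Δφ/2) + cos φ₁ · cos φ₂ · sin²(Δλ/2) = 0.811375.
c = 2·atan2(√a, √(1−a)) = 2.24305 rad → d = 6371·c ≈ 14290.46 km.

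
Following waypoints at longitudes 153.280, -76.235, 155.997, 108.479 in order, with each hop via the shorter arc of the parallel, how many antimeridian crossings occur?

2

Leg 1: +153.280° → -76.235°, shortest Δλ = 130.485° (east) — crosses 180°.
Leg 2: -76.235° → +155.997°, shortest Δλ = -127.768° (west) — crosses 180°.
Leg 3: +155.997° → +108.479°, shortest Δλ = -47.518° (west) — does not cross 180°.
Total crossings: 2.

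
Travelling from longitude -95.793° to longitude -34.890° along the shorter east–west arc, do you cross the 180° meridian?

No

Signed shortest Δλ = ((-34.890 − -95.793 + 180) mod 360) − 180 = 60.903°.
Going east by 60.903° from -95.793° reaches -34.890° without touching 180°.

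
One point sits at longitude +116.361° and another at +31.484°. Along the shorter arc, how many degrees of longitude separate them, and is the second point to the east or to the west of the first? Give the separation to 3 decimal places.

84.877° west

Raw difference: 31.484 − 116.361 = -84.877°.
Normalise into (−180°, 180°]: -84.877° stays -84.877°.
Negative ⇒ the second point lies to the west; separation 84.877°.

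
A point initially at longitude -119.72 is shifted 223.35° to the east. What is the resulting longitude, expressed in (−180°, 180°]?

Start at -119.72°; shift +223.35° → +103.63°.
+103.63° already lies in (−180°, 180°].

+103.63°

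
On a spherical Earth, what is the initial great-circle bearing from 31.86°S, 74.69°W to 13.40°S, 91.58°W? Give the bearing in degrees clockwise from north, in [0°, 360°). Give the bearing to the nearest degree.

Δλ = -91.58 − -74.69 = -16.89°.
θ = atan2( sin Δλ · cos φ₂ , cos φ₁ · sin φ₂ − sin φ₁ · cos φ₂ · cos Δλ )
  = atan2(-0.28263, 0.29449) = -43.822° → normalised to [0°, 360°): 316.178°.

316°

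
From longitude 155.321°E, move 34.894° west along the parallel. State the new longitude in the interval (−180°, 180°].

120.427°E

Start at +155.321°; shift −34.894° → +120.427°.
+120.427° already lies in (−180°, 180°].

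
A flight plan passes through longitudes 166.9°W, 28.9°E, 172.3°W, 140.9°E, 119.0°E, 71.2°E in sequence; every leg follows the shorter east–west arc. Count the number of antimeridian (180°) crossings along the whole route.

Leg 1: -166.9° → +28.9°, shortest Δλ = -164.2° (west) — crosses 180°.
Leg 2: +28.9° → -172.3°, shortest Δλ = 158.8° (east) — crosses 180°.
Leg 3: -172.3° → +140.9°, shortest Δλ = -46.8° (west) — crosses 180°.
Leg 4: +140.9° → +119.0°, shortest Δλ = -21.9° (west) — does not cross 180°.
Leg 5: +119.0° → +71.2°, shortest Δλ = -47.8° (west) — does not cross 180°.
Total crossings: 3.

3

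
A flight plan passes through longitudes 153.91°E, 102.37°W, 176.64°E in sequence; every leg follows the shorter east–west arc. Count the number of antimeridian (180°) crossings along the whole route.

2

Leg 1: +153.91° → -102.37°, shortest Δλ = 103.72° (east) — crosses 180°.
Leg 2: -102.37° → +176.64°, shortest Δλ = -80.99° (west) — crosses 180°.
Total crossings: 2.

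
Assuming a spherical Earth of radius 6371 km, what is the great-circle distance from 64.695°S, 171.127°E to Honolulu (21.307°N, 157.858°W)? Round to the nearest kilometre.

Δλ = -157.858 − 171.127 = -328.985°; wrapped into (−180°, 180°]: 31.015°.
Δφ = 21.307 − -64.695 = 86.002°.
a = sin²(Δφ/2) + cos φ₁ · cos φ₂ · sin²(Δλ/2) = 0.493605.
c = 2·atan2(√a, √(1−a)) = 1.55801 rad → d = 6371·c ≈ 9926.06 km.

9926 km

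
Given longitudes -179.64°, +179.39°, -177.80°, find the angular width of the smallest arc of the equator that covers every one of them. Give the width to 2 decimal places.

2.81°

Sort the longitudes: -179.64°, -177.80°, +179.39°.
Eastward gaps between consecutive values (wrapping around): 1.84°, 357.19°, 0.97°.
Largest gap = 357.19° ⇒ minimal covering band is its complement: 360° − 357.19° = 2.81°.
Band runs from +179.39° eastward to -177.80°, crossing the antimeridian.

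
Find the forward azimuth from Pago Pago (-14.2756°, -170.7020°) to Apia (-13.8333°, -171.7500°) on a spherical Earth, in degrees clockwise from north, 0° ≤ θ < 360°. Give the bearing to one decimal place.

Δλ = -171.7500 − -170.7020 = -1.0480°.
θ = atan2( sin Δλ · cos φ₂ , cos φ₁ · sin φ₂ − sin φ₁ · cos φ₂ · cos Δλ )
  = atan2(-0.01776, 0.00768) = -66.616° → normalised to [0°, 360°): 293.384°.

293.4°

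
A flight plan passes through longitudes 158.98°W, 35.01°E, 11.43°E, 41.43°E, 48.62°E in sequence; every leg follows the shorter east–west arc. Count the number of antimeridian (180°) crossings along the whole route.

1

Leg 1: -158.98° → +35.01°, shortest Δλ = -166.01° (west) — crosses 180°.
Leg 2: +35.01° → +11.43°, shortest Δλ = -23.58° (west) — does not cross 180°.
Leg 3: +11.43° → +41.43°, shortest Δλ = 30.0° (east) — does not cross 180°.
Leg 4: +41.43° → +48.62°, shortest Δλ = 7.19° (east) — does not cross 180°.
Total crossings: 1.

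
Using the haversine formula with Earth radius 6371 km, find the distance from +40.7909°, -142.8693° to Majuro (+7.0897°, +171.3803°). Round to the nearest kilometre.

5869 km

Δλ = 171.3803 − -142.8693 = 314.2496°; wrapped into (−180°, 180°]: -45.7504°.
Δφ = 7.0897 − 40.7909 = -33.7012°.
a = sin²(Δφ/2) + cos φ₁ · cos φ₂ · sin²(Δλ/2) = 0.197557.
c = 2·atan2(√a, √(1−a)) = 0.92117 rad → d = 6371·c ≈ 5868.80 km.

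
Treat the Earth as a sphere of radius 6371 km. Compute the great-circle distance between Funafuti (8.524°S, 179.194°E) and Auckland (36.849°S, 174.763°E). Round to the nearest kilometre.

3181 km

Δλ = 174.763 − 179.194 = -4.431°.
Δφ = -36.849 − -8.524 = -28.325°.
a = sin²(Δφ/2) + cos φ₁ · cos φ₂ · sin²(Δλ/2) = 0.061047.
c = 2·atan2(√a, √(1−a)) = 0.49933 rad → d = 6371·c ≈ 3181.21 km.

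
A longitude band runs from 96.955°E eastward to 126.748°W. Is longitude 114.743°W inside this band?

Band width going east from +96.955° to -126.748°: ((-126.748 − 96.955) mod 360) = 136.297°.
Offset of -114.743° east of the west edge: ((-114.743 − 96.955) mod 360) = 148.302°.
148.302° > 136.297° ⇒ outside.

No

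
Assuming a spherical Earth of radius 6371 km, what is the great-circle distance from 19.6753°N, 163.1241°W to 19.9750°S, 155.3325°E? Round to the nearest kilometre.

6318 km

Δλ = 155.3325 − -163.1241 = 318.4566°; wrapped into (−180°, 180°]: -41.5434°.
Δφ = -19.9750 − 19.6753 = -39.6503°.
a = sin²(Δφ/2) + cos φ₁ · cos φ₂ · sin²(Δλ/2) = 0.226329.
c = 2·atan2(√a, √(1−a)) = 0.99161 rad → d = 6371·c ≈ 6317.55 km.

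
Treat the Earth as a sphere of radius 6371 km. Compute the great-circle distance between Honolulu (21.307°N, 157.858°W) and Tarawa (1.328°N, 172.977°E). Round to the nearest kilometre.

3863 km

Δλ = 172.977 − -157.858 = 330.835°; wrapped into (−180°, 180°]: -29.165°.
Δφ = 1.328 − 21.307 = -19.979°.
a = sin²(Δφ/2) + cos φ₁ · cos φ₂ · sin²(Δλ/2) = 0.089132.
c = 2·atan2(√a, √(1−a)) = 0.60635 rad → d = 6371·c ≈ 3863.03 km.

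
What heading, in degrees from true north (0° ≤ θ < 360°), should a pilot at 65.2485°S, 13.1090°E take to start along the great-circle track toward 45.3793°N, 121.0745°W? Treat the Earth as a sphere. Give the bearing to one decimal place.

Δλ = -121.0745 − 13.1090 = -134.1835°.
θ = atan2( sin Δλ · cos φ₂ , cos φ₁ · sin φ₂ − sin φ₁ · cos φ₂ · cos Δλ )
  = atan2(-0.50371, -0.14657) = -106.224° → normalised to [0°, 360°): 253.776°.

253.8°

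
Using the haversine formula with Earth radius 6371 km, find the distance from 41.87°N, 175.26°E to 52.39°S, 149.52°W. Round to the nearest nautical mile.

Δλ = -149.52 − 175.26 = -324.78°; wrapped into (−180°, 180°]: 35.22°.
Δφ = -52.39 − 41.87 = -94.26°.
a = sin²(Δφ/2) + cos φ₁ · cos φ₂ · sin²(Δλ/2) = 0.578737.
c = 2·atan2(√a, √(1−a)) = 1.72893 rad → d = 6371·c ≈ 11015.00 km ≈ 5947.62 nmi.

5948 nmi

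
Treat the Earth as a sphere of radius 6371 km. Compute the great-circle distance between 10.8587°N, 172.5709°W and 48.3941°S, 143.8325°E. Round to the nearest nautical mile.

Δλ = 143.8325 − -172.5709 = 316.4034°; wrapped into (−180°, 180°]: -43.5966°.
Δφ = -48.3941 − 10.8587 = -59.2528°.
a = sin²(Δφ/2) + cos φ₁ · cos φ₂ · sin²(Δλ/2) = 0.334297.
c = 2·atan2(√a, √(1−a)) = 1.23300 rad → d = 6371·c ≈ 7855.46 km ≈ 4241.61 nmi.

4242 nmi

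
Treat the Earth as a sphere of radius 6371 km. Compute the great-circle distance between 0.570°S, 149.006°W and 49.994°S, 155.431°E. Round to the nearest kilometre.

7585 km

Δλ = 155.431 − -149.006 = 304.437°; wrapped into (−180°, 180°]: -55.563°.
Δφ = -49.994 − -0.570 = -49.424°.
a = sin²(Δφ/2) + cos φ₁ · cos φ₂ · sin²(Δλ/2) = 0.314428.
c = 2·atan2(√a, √(1−a)) = 1.19056 rad → d = 6371·c ≈ 7585.03 km.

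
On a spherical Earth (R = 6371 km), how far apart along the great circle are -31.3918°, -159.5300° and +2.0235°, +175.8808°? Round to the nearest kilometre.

4533 km

Δλ = 175.8808 − -159.5300 = 335.4108°; wrapped into (−180°, 180°]: -24.5892°.
Δφ = 2.0235 − -31.3918 = 33.4153°.
a = sin²(Δφ/2) + cos φ₁ · cos φ₂ · sin²(Δλ/2) = 0.121331.
c = 2·atan2(√a, √(1−a)) = 0.71157 rad → d = 6371·c ≈ 4533.41 km.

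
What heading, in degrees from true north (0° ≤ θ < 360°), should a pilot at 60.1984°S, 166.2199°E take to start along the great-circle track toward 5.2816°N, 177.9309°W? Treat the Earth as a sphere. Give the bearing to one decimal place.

Δλ = -177.9309 − 166.2199 = -344.1508°; wrapped into (−180°, 180°]: 15.8492°.
θ = atan2( sin Δλ · cos φ₂ , cos φ₁ · sin φ₂ − sin φ₁ · cos φ₂ · cos Δλ )
  = atan2(0.27195, 0.87697) = 17.229° → normalised to [0°, 360°): 17.229°.

17.2°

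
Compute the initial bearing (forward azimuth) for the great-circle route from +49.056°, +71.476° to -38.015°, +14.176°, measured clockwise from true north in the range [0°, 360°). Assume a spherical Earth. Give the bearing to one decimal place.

Δλ = 14.176 − 71.476 = -57.300°.
θ = atan2( sin Δλ · cos φ₂ , cos φ₁ · sin φ₂ − sin φ₁ · cos φ₂ · cos Δλ )
  = atan2(-0.66298, -0.72509) = -137.562° → normalised to [0°, 360°): 222.438°.

222.4°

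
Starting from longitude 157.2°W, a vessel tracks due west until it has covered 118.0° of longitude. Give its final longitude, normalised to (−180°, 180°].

Start at -157.2°; shift −118.0° → -275.2°.
-275.2° lies outside (−180°, 180°]; add 360° → +84.8°.

84.8°E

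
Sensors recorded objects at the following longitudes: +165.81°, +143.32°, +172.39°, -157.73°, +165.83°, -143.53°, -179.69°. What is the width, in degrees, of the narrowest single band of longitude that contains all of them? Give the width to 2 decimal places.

Sort the longitudes: -179.69°, -157.73°, -143.53°, +143.32°, +165.81°, +165.83°, +172.39°.
Eastward gaps between consecutive values (wrapping around): 21.96°, 14.20°, 286.85°, 22.49°, 0.02°, 6.56°, 7.92°.
Largest gap = 286.85° ⇒ minimal covering band is its complement: 360° − 286.85° = 73.15°.
Band runs from +143.32° eastward to -143.53°, crossing the antimeridian.

73.15°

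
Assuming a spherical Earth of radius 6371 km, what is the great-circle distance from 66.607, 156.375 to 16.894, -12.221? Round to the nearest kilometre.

10682 km

Δλ = -12.221 − 156.375 = -168.596°.
Δφ = 16.894 − 66.607 = -49.713°.
a = sin²(Δφ/2) + cos φ₁ · cos φ₂ · sin²(Δλ/2) = 0.552843.
c = 2·atan2(√a, √(1−a)) = 1.67668 rad → d = 6371·c ≈ 10682.13 km.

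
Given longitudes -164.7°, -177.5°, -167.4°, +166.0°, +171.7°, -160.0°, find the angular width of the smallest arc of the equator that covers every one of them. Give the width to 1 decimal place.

Sort the longitudes: -177.5°, -167.4°, -164.7°, -160.0°, +166.0°, +171.7°.
Eastward gaps between consecutive values (wrapping around): 10.1°, 2.7°, 4.7°, 326.0°, 5.7°, 10.8°.
Largest gap = 326.0° ⇒ minimal covering band is its complement: 360° − 326.0° = 34.0°.
Band runs from +166.0° eastward to -160.0°, crossing the antimeridian.

34.0°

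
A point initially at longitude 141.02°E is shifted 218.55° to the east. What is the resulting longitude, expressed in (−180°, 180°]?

Start at +141.02°; shift +218.55° → +359.57°.
+359.57° lies outside (−180°, 180°]; subtract 360° → -0.43°.

0.43°W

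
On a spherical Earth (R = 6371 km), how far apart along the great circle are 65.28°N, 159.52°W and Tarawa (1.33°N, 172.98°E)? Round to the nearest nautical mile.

Δλ = 172.98 − -159.52 = 332.50°; wrapped into (−180°, 180°]: -27.50°.
Δφ = 1.33 − 65.28 = -63.95°.
a = sin²(Δφ/2) + cos φ₁ · cos φ₂ · sin²(Δλ/2) = 0.304041.
c = 2·atan2(√a, √(1−a)) = 1.16808 rad → d = 6371·c ≈ 7441.84 km ≈ 4018.27 nmi.

4018 nmi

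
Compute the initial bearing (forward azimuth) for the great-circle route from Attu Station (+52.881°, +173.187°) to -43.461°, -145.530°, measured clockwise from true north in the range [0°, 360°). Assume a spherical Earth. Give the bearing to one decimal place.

150.6°

Δλ = -145.530 − 173.187 = -318.717°; wrapped into (−180°, 180°]: 41.283°.
θ = atan2( sin Δλ · cos φ₂ , cos φ₁ · sin φ₂ − sin φ₁ · cos φ₂ · cos Δλ )
  = atan2(0.47890, -0.85003) = 150.604° → normalised to [0°, 360°): 150.604°.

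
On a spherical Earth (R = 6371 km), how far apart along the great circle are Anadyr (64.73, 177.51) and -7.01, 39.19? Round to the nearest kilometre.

Δλ = 39.19 − 177.51 = -138.32°.
Δφ = -7.01 − 64.73 = -71.74°.
a = sin²(Δφ/2) + cos φ₁ · cos φ₂ · sin²(Δλ/2) = 0.713404.
c = 2·atan2(√a, √(1−a)) = 2.01176 rad → d = 6371·c ≈ 12816.90 km.

12817 km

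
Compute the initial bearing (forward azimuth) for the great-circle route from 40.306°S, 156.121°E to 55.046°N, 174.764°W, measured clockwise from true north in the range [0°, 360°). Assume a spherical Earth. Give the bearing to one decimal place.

Δλ = -174.764 − 156.121 = -330.885°; wrapped into (−180°, 180°]: 29.115°.
θ = atan2( sin Δλ · cos φ₂ , cos φ₁ · sin φ₂ − sin φ₁ · cos φ₂ · cos Δλ )
  = atan2(0.27876, 0.94881) = 16.373° → normalised to [0°, 360°): 16.373°.

16.4°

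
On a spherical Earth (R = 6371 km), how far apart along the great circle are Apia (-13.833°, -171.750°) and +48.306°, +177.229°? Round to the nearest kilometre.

Δλ = 177.229 − -171.750 = 348.979°; wrapped into (−180°, 180°]: -11.021°.
Δφ = 48.306 − -13.833 = 62.139°.
a = sin²(Δφ/2) + cos φ₁ · cos φ₂ · sin²(Δλ/2) = 0.272292.
c = 2·atan2(√a, √(1−a)) = 1.09796 rad → d = 6371·c ≈ 6995.08 km.

6995 km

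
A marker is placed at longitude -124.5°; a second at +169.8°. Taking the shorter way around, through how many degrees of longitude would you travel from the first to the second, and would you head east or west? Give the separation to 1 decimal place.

65.7° west

Raw difference: 169.8 − -124.5 = 294.3°.
Normalise into (−180°, 180°]: 294.3° − 360° = -65.7°.
Negative ⇒ the second point lies to the west; separation 65.7°.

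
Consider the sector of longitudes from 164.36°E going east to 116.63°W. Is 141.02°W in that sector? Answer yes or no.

Band width going east from +164.36° to -116.63°: ((-116.63 − 164.36) mod 360) = 79.01°.
Offset of -141.02° east of the west edge: ((-141.02 − 164.36) mod 360) = 54.62°.
54.62° ≤ 79.01° ⇒ inside.

Yes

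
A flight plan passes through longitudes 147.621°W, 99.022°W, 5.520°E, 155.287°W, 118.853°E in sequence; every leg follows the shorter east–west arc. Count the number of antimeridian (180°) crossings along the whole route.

Leg 1: -147.621° → -99.022°, shortest Δλ = 48.599° (east) — does not cross 180°.
Leg 2: -99.022° → +5.520°, shortest Δλ = 104.542° (east) — does not cross 180°.
Leg 3: +5.520° → -155.287°, shortest Δλ = -160.807° (west) — does not cross 180°.
Leg 4: -155.287° → +118.853°, shortest Δλ = -85.86° (west) — crosses 180°.
Total crossings: 1.

1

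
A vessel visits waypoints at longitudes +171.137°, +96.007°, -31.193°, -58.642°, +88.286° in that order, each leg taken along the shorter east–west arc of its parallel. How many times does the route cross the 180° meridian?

Leg 1: +171.137° → +96.007°, shortest Δλ = -75.13° (west) — does not cross 180°.
Leg 2: +96.007° → -31.193°, shortest Δλ = -127.2° (west) — does not cross 180°.
Leg 3: -31.193° → -58.642°, shortest Δλ = -27.449° (west) — does not cross 180°.
Leg 4: -58.642° → +88.286°, shortest Δλ = 146.928° (east) — does not cross 180°.
Total crossings: 0.

0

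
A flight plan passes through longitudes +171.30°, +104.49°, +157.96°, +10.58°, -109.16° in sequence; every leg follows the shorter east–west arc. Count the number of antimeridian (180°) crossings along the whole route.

0

Leg 1: +171.30° → +104.49°, shortest Δλ = -66.81° (west) — does not cross 180°.
Leg 2: +104.49° → +157.96°, shortest Δλ = 53.47° (east) — does not cross 180°.
Leg 3: +157.96° → +10.58°, shortest Δλ = -147.38° (west) — does not cross 180°.
Leg 4: +10.58° → -109.16°, shortest Δλ = -119.74° (west) — does not cross 180°.
Total crossings: 0.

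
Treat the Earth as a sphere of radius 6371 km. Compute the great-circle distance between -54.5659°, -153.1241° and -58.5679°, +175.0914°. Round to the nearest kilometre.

Δλ = 175.0914 − -153.1241 = 328.2155°; wrapped into (−180°, 180°]: -31.7845°.
Δφ = -58.5679 − -54.5659 = -4.0020°.
a = sin²(Δφ/2) + cos φ₁ · cos φ₂ · sin²(Δλ/2) = 0.023889.
c = 2·atan2(√a, √(1−a)) = 0.31037 rad → d = 6371·c ≈ 1977.36 km.

1977 km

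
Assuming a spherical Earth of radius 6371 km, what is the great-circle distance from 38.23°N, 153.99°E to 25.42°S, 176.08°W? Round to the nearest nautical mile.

4176 nmi

Δλ = -176.08 − 153.99 = -330.07°; wrapped into (−180°, 180°]: 29.93°.
Δφ = -25.42 − 38.23 = -63.65°.
a = sin²(Δφ/2) + cos φ₁ · cos φ₂ · sin²(Δλ/2) = 0.325383.
c = 2·atan2(√a, √(1−a)) = 1.21404 rad → d = 6371·c ≈ 7734.67 km ≈ 4176.39 nmi.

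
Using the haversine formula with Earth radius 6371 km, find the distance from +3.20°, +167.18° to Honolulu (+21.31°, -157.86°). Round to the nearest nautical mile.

Δλ = -157.86 − 167.18 = -325.04°; wrapped into (−180°, 180°]: 34.96°.
Δφ = 21.31 − 3.20 = 18.11°.
a = sin²(Δφ/2) + cos φ₁ · cos φ₂ · sin²(Δλ/2) = 0.108693.
c = 2·atan2(√a, √(1−a)) = 0.67194 rad → d = 6371·c ≈ 4280.95 km ≈ 2311.53 nmi.

2312 nmi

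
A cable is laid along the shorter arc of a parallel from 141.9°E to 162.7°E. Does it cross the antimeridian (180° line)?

No

Signed shortest Δλ = ((162.7 − 141.9 + 180) mod 360) − 180 = 20.8°.
Going east by 20.8° from +141.9° reaches +162.7° without touching 180°.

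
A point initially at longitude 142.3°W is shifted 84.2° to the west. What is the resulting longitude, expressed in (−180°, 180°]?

Start at -142.3°; shift −84.2° → -226.5°.
-226.5° lies outside (−180°, 180°]; add 360° → +133.5°.

133.5°E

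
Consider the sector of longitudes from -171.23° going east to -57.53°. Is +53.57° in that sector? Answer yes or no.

Band width going east from -171.23° to -57.53°: ((-57.53 − -171.23) mod 360) = 113.70°.
Offset of +53.57° east of the west edge: ((53.57 − -171.23) mod 360) = 224.80°.
224.80° > 113.70° ⇒ outside.

No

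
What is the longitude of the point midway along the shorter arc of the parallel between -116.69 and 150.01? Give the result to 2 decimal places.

-163.34°

Signed shortest Δλ from -116.69° to +150.01° is -93.30°.
Midpoint longitude = -116.69° + (-93.30°)/2 = -116.69° − 46.65° = -163.34°.
(The naïve average (-116.69 + +150.01)/2 = 16.66° is on the wrong side of the globe.)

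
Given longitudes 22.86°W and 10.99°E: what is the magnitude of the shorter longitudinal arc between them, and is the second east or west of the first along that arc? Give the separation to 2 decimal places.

Raw difference: 10.99 − -22.86 = 33.85°.
Normalise into (−180°, 180°]: 33.85° stays 33.85°.
Positive ⇒ the second point lies to the east; separation 33.85°.

33.85° east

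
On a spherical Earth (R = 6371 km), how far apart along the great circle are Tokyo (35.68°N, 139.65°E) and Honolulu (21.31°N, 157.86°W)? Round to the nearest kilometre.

Δλ = -157.86 − 139.65 = -297.51°; wrapped into (−180°, 180°]: 62.49°.
Δφ = 21.31 − 35.68 = -14.37°.
a = sin²(Δφ/2) + cos φ₁ · cos φ₂ · sin²(Δλ/2) = 0.219245.
c = 2·atan2(√a, √(1−a)) = 0.97459 rad → d = 6371·c ≈ 6209.10 km.

6209 km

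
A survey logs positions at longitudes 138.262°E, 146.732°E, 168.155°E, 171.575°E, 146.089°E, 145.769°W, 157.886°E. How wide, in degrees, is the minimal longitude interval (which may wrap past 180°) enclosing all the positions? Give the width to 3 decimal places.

Sort the longitudes: -145.769°, +138.262°, +146.089°, +146.732°, +157.886°, +168.155°, +171.575°.
Eastward gaps between consecutive values (wrapping around): 284.031°, 7.827°, 0.643°, 11.154°, 10.269°, 3.420°, 42.656°.
Largest gap = 284.031° ⇒ minimal covering band is its complement: 360° − 284.031° = 75.969°.
Band runs from +138.262° eastward to -145.769°, crossing the antimeridian.

75.969°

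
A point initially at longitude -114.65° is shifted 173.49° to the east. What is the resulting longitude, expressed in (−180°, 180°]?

+58.84°

Start at -114.65°; shift +173.49° → +58.84°.
+58.84° already lies in (−180°, 180°].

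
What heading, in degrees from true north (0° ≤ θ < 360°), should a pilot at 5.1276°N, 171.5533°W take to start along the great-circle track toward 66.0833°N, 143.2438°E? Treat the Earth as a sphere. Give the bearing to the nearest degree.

Δλ = 143.2438 − -171.5533 = 314.7971°; wrapped into (−180°, 180°]: -45.2029°.
θ = atan2( sin Δλ · cos φ₂ , cos φ₁ · sin φ₂ − sin φ₁ · cos φ₂ · cos Δλ )
  = atan2(-0.28768, 0.88495) = -18.008° → normalised to [0°, 360°): 341.992°.

342°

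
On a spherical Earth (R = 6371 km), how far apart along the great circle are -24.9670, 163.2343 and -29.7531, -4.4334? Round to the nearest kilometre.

13790 km

Δλ = -4.4334 − 163.2343 = -167.6677°.
Δφ = -29.7531 − -24.9670 = -4.7861°.
a = sin²(Δφ/2) + cos φ₁ · cos φ₂ · sin²(Δλ/2) = 0.779705.
c = 2·atan2(√a, √(1−a)) = 2.16447 rad → d = 6371·c ≈ 13789.84 km.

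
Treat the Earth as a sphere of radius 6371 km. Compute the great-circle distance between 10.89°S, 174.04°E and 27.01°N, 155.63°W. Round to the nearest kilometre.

Δλ = -155.63 − 174.04 = -329.67°; wrapped into (−180°, 180°]: 30.33°.
Δφ = 27.01 − -10.89 = 37.90°.
a = sin²(Δφ/2) + cos φ₁ · cos φ₂ · sin²(Δλ/2) = 0.165330.
c = 2·atan2(√a, √(1−a)) = 0.83748 rad → d = 6371·c ≈ 5335.56 km.

5336 km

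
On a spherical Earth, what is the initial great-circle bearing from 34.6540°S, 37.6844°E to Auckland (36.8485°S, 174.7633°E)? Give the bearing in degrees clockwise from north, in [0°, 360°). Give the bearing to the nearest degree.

Δλ = 174.7633 − 37.6844 = 137.0789°.
θ = atan2( sin Δλ · cos φ₂ , cos φ₁ · sin φ₂ − sin φ₁ · cos φ₂ · cos Δλ )
  = atan2(0.54495, -0.82652) = 146.602° → normalised to [0°, 360°): 146.602°.

147°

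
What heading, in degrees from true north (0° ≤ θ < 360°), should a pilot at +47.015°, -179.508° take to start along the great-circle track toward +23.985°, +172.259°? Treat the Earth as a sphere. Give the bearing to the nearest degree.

199°

Δλ = 172.259 − -179.508 = 351.767°; wrapped into (−180°, 180°]: -8.233°.
θ = atan2( sin Δλ · cos φ₂ , cos φ₁ · sin φ₂ − sin φ₁ · cos φ₂ · cos Δλ )
  = atan2(-0.13083, -0.38432) = -161.200° → normalised to [0°, 360°): 198.800°.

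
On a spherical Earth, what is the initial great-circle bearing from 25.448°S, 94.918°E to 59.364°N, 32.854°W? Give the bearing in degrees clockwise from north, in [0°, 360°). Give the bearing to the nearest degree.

Δλ = -32.854 − 94.918 = -127.772°.
θ = atan2( sin Δλ · cos φ₂ , cos φ₁ · sin φ₂ − sin φ₁ · cos φ₂ · cos Δλ )
  = atan2(-0.40280, 0.64282) = -32.072° → normalised to [0°, 360°): 327.928°.

328°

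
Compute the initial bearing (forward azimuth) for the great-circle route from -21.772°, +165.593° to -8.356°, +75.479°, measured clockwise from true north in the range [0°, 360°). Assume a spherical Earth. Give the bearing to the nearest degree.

Δλ = 75.479 − 165.593 = -90.114°.
θ = atan2( sin Δλ · cos φ₂ , cos φ₁ · sin φ₂ − sin φ₁ · cos φ₂ · cos Δλ )
  = atan2(-0.98938, -0.13569) = -97.809° → normalised to [0°, 360°): 262.191°.

262°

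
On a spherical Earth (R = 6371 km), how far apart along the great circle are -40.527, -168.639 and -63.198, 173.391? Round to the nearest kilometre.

Δλ = 173.391 − -168.639 = 342.030°; wrapped into (−180°, 180°]: -17.970°.
Δφ = -63.198 − -40.527 = -22.671°.
a = sin²(Δφ/2) + cos φ₁ · cos φ₂ · sin²(Δλ/2) = 0.046993.
c = 2·atan2(√a, √(1−a)) = 0.43703 rad → d = 6371·c ≈ 2784.30 km.

2784 km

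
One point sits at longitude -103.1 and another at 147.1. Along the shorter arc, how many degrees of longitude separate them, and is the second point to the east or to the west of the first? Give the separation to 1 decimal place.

Raw difference: 147.1 − -103.1 = 250.2°.
Normalise into (−180°, 180°]: 250.2° − 360° = -109.8°.
Negative ⇒ the second point lies to the west; separation 109.8°.

109.8° west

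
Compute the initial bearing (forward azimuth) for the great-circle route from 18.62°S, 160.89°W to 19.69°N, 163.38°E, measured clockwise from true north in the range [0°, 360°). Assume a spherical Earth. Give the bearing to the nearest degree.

316°

Δλ = 163.38 − -160.89 = 324.27°; wrapped into (−180°, 180°]: -35.73°.
θ = atan2( sin Δλ · cos φ₂ , cos φ₁ · sin φ₂ − sin φ₁ · cos φ₂ · cos Δλ )
  = atan2(-0.54982, 0.56333) = -44.305° → normalised to [0°, 360°): 315.695°.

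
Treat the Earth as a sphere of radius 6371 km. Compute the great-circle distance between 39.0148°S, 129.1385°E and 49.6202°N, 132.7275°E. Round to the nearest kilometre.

Δλ = 132.7275 − 129.1385 = 3.5890°.
Δφ = 49.6202 − -39.0148 = 88.6350°.
a = sin²(Δφ/2) + cos φ₁ · cos φ₂ · sin²(Δλ/2) = 0.488583.
c = 2·atan2(√a, √(1−a)) = 1.54796 rad → d = 6371·c ≈ 9862.05 km.

9862 km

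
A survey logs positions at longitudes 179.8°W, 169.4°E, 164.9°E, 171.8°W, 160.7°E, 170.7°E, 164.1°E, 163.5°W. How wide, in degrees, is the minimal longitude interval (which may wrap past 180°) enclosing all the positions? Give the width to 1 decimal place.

35.8°

Sort the longitudes: -179.8°, -171.8°, -163.5°, +160.7°, +164.1°, +164.9°, +169.4°, +170.7°.
Eastward gaps between consecutive values (wrapping around): 8.0°, 8.3°, 324.2°, 3.4°, 0.8°, 4.5°, 1.3°, 9.5°.
Largest gap = 324.2° ⇒ minimal covering band is its complement: 360° − 324.2° = 35.8°.
Band runs from +160.7° eastward to -163.5°, crossing the antimeridian.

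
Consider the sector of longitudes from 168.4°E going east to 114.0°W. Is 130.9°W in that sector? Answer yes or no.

Band width going east from +168.4° to -114.0°: ((-114.0 − 168.4) mod 360) = 77.6°.
Offset of -130.9° east of the west edge: ((-130.9 − 168.4) mod 360) = 60.7°.
60.7° ≤ 77.6° ⇒ inside.

Yes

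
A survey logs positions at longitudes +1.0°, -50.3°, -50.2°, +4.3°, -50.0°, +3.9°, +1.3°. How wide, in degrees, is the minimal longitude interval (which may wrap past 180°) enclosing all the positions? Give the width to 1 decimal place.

Sort the longitudes: -50.3°, -50.2°, -50.0°, +1.0°, +1.3°, +3.9°, +4.3°.
Eastward gaps between consecutive values (wrapping around): 0.1°, 0.2°, 51.0°, 0.3°, 2.6°, 0.4°, 305.4°.
Largest gap = 305.4° ⇒ minimal covering band is its complement: 360° − 305.4° = 54.6°.
Band runs from -50.3° eastward to +4.3°.

54.6°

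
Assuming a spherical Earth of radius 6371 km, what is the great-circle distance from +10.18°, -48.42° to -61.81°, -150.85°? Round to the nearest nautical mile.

Δλ = -150.85 − -48.42 = -102.43°.
Δφ = -61.81 − 10.18 = -71.99°.
a = sin²(Δφ/2) + cos φ₁ · cos φ₂ · sin²(Δλ/2) = 0.627929.
c = 2·atan2(√a, √(1−a)) = 1.82953 rad → d = 6371·c ≈ 11655.95 km ≈ 6293.71 nmi.

6294 nmi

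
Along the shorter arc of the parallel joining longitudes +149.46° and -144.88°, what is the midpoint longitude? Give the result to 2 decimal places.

Signed shortest Δλ from +149.46° to -144.88° is +65.66°.
Midpoint longitude = +149.46° + (+65.66°)/2 = +149.46° + 32.83° = +182.29°.
Normalise into (−180°, 180°]: -177.71°.
(The naïve average (+149.46 + -144.88)/2 = 2.29° is on the wrong side of the globe.)

-177.71°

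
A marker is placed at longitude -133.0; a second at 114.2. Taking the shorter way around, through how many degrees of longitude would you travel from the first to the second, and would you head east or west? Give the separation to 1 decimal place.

112.8° west

Raw difference: 114.2 − -133.0 = 247.2°.
Normalise into (−180°, 180°]: 247.2° − 360° = -112.8°.
Negative ⇒ the second point lies to the west; separation 112.8°.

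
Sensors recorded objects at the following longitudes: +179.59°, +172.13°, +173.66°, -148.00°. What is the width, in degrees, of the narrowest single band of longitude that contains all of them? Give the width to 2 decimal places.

39.87°

Sort the longitudes: -148.00°, +172.13°, +173.66°, +179.59°.
Eastward gaps between consecutive values (wrapping around): 320.13°, 1.53°, 5.93°, 32.41°.
Largest gap = 320.13° ⇒ minimal covering band is its complement: 360° − 320.13° = 39.87°.
Band runs from +172.13° eastward to -148.00°, crossing the antimeridian.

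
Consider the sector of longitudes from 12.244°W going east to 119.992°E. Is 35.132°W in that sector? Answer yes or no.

No

Band width going east from -12.244° to +119.992°: ((119.992 − -12.244) mod 360) = 132.236°.
Offset of -35.132° east of the west edge: ((-35.132 − -12.244) mod 360) = 337.112°.
337.112° > 132.236° ⇒ outside.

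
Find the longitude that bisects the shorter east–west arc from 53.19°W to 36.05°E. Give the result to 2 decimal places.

Signed shortest Δλ from -53.19° to +36.05° is +89.24°.
Midpoint longitude = -53.19° + (+89.24°)/2 = -53.19° + 44.62° = -8.57°.

8.57°W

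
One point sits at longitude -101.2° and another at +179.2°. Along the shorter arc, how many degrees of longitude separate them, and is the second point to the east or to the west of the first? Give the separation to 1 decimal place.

79.6° west

Raw difference: 179.2 − -101.2 = 280.4°.
Normalise into (−180°, 180°]: 280.4° − 360° = -79.6°.
Negative ⇒ the second point lies to the west; separation 79.6°.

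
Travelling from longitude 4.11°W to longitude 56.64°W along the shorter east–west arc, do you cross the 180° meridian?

No

Signed shortest Δλ = ((-56.64 − -4.11 + 180) mod 360) − 180 = -52.53°.
Going west by 52.53° from -4.11° reaches -56.64° without touching 180°.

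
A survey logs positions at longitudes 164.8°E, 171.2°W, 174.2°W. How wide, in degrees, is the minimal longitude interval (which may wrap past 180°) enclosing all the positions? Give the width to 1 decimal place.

24.0°

Sort the longitudes: -174.2°, -171.2°, +164.8°.
Eastward gaps between consecutive values (wrapping around): 3.0°, 336.0°, 21.0°.
Largest gap = 336.0° ⇒ minimal covering band is its complement: 360° − 336.0° = 24.0°.
Band runs from +164.8° eastward to -171.2°, crossing the antimeridian.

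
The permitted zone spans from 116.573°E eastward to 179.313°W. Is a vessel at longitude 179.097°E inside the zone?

Band width going east from +116.573° to -179.313°: ((-179.313 − 116.573) mod 360) = 64.114°.
Offset of +179.097° east of the west edge: ((179.097 − 116.573) mod 360) = 62.524°.
62.524° ≤ 64.114° ⇒ inside.

Yes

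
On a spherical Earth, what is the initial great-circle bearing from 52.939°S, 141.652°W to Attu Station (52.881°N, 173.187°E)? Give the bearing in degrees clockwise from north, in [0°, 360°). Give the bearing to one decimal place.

332.4°

Δλ = 173.187 − -141.652 = 314.839°; wrapped into (−180°, 180°]: -45.161°.
θ = atan2( sin Δλ · cos φ₂ , cos φ₁ · sin φ₂ − sin φ₁ · cos φ₂ · cos Δλ )
  = atan2(-0.42792, 0.82012) = -27.554° → normalised to [0°, 360°): 332.446°.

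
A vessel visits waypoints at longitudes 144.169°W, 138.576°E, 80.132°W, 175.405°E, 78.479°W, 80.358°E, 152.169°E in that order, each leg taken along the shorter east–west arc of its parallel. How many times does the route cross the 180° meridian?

4

Leg 1: -144.169° → +138.576°, shortest Δλ = -77.255° (west) — crosses 180°.
Leg 2: +138.576° → -80.132°, shortest Δλ = 141.292° (east) — crosses 180°.
Leg 3: -80.132° → +175.405°, shortest Δλ = -104.463° (west) — crosses 180°.
Leg 4: +175.405° → -78.479°, shortest Δλ = 106.116° (east) — crosses 180°.
Leg 5: -78.479° → +80.358°, shortest Δλ = 158.837° (east) — does not cross 180°.
Leg 6: +80.358° → +152.169°, shortest Δλ = 71.811° (east) — does not cross 180°.
Total crossings: 4.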